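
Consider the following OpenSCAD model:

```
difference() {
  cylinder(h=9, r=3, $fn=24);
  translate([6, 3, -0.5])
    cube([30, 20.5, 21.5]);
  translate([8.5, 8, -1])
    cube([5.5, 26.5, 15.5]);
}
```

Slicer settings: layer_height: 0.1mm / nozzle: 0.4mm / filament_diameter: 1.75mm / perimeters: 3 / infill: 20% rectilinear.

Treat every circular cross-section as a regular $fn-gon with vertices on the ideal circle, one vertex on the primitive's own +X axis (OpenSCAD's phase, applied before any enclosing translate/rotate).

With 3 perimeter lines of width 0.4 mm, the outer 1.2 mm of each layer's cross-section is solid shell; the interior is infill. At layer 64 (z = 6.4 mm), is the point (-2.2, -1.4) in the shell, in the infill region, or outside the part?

shell

At z = 6.4 mm: the r=3 cylinder gives a regular 24-gon of circumradius 3 (constant along its height); the cube at (6, 3) (footprint 30×20.5) is included at this height; the 5.5×26.5 cube at (8.5, 8) contributes its full rectangle; Subtracting the remaining from the first: starting from the r=3 cylinder, the 30×20.5 cube at (6, 3) misses the remaining region (no effect); the 5.5×26.5 cube at (8.5, 8) misses the remaining region (no effect) — 1 connected region. Overall, the cross-section is a single solid region. The nearest boundary edge runs (-2.12, -2.12)→(-2.60, -1.50); distance from the point to it = 0.38 mm. The point is inside the cross-section, 0.38 mm from the nearest boundary — within the 1.2 mm shell band (3 × 0.4).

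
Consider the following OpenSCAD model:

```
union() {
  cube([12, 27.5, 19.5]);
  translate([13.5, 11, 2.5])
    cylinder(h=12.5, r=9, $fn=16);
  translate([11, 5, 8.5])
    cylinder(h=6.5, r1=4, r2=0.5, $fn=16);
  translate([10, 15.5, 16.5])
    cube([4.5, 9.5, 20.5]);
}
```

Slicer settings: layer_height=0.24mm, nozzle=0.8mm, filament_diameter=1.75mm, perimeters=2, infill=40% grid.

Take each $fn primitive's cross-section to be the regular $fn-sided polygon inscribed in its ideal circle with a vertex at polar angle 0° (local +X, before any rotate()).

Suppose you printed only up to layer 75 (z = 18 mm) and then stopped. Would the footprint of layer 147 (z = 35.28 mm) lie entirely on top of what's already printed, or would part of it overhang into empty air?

Compare the two slices. At z = 18: the cube (footprint 12×27.5) is included at this height (area 330.00 mm²); the cylinder at (13.5, 11) is not intersected at this z (z outside [2.5, 15]); the cone at (11, 5) is absent (z outside [8.5, 15]); the cube at (10, 15.5) is present — its section is the full 4.5×9.5 rectangle (area 42.75 mm²); Merging all regions: the regions partially overlap — summed areas 372.75 mm² minus the doubly-counted overlap 19.00 mm² gives 353.75 mm² — area = 353.75 mm². At z = 35.28: the cube is not intersected at this z (z outside [0, 19.5]); the cylinder at (13.5, 11) is not intersected at this z (z outside [2.5, 15]); the cone at (11, 5) is not intersected at this z (z outside [8.5, 15]); the 4.5×9.5 cube at (10, 15.5) contributes its full rectangle (area 42.75 mm²); Merging all regions: only the 4.5×9.5 cube at (10, 15.5) is present, so the union is just that shape — area = 42.75 mm². Checking containment: the cross-section at z = 35.28 is a subset of the cross-section at z = 18.

entirely on top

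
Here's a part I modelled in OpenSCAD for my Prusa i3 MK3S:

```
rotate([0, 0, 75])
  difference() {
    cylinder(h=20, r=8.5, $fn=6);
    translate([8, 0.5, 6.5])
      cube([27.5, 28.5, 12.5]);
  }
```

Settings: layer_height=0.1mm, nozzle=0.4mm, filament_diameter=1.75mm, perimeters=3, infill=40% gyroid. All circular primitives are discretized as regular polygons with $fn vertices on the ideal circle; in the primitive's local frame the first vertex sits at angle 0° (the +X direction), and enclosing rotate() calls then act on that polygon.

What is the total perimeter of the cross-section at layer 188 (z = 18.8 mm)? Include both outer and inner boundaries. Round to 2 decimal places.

51.15 mm

At z = 18.8 mm: the r=8.5 cylinder contributes a regular 6-gon of circumradius 8.5 (perimeter = 2·6·8.500·sin(180°/6) = 51.00 mm); the 27.5×28.5 cube at (8, 0.5) contributes its full rectangle (perimeter 112.00 mm); Taking the first minus the rest: starting from the r=8.5 cylinder, the 27.5×28.5 cube at (8, 0.5) partially overlaps it — only the 0.04 mm² overlap (of its 783.75 mm²) is removed, clipping the outline — boundary = 51.15 mm; (rotated 75° about Z; rotation is an isometry so areas/perimeters/island counts are preserved). Overall, the cross-section is a single solid region. Total boundary length (outer) = 51.15 mm.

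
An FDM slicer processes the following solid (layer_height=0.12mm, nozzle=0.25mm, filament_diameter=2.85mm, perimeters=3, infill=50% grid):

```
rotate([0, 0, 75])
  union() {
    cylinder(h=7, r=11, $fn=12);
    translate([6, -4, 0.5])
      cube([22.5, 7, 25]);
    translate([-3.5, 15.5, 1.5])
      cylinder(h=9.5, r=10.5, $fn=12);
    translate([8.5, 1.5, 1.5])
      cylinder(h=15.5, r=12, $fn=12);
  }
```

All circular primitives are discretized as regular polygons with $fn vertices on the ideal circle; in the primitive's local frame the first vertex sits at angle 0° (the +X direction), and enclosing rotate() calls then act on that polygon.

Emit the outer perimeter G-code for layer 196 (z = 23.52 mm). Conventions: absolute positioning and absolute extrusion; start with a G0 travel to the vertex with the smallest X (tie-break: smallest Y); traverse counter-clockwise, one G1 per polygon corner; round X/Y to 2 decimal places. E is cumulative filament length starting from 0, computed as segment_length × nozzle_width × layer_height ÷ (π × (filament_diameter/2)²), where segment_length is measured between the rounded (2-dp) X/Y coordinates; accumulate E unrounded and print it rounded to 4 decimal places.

At z = 23.52 mm: the cylinder does not reach this height (z outside [0, 7]); the 22.5×7 cube at (6, -4) contributes its full rectangle; the cylinder at (-3.5, 15.5) is not intersected at this z (z outside [1.5, 11]); the cylinder at (8.5, 1.5) is not intersected at this z (z outside [1.5, 17]); Taking the union: only the 22.5×7 cube at (6, -4) is present, so the union is just that shape — 1 connected region; (whole slice rotated 75° about Z — lengths, areas and connectivity unchanged). The outline is a single polygon with 4 vertices. Extrusion per mm of travel: 0.25 × 0.12 / (π × 1.425²) = 0.004703. Accumulating E over each segment gives final E = 0.2775.

G0 X-1.34 Y6.57 Z23.52
G1 X5.42 Y4.76 E0.0329
G1 X11.24 Y26.49 E0.1387
G1 X4.48 Y28.31 E0.1716
G1 X-1.34 Y6.57 E0.2775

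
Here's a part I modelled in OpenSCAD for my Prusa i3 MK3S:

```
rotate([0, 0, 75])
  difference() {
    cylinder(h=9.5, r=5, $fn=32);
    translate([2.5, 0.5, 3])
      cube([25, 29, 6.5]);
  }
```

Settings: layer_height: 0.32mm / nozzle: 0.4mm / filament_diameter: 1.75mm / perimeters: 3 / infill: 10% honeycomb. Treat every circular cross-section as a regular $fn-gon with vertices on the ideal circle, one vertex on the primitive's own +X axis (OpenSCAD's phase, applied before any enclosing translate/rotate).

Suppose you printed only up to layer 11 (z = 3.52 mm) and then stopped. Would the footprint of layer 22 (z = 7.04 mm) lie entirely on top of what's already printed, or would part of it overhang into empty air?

entirely on top

Compare the two slices. At z = 3.52: the r=5 cylinder gives a regular 32-gon of circumradius 5 (constant along its height) (area = (32/2)·5.000²·sin(360°/32) = 78.04 mm²); the cube at (2.5, 0.5) is present — its section is the full 25×29 rectangle (area 725.00 mm²); Taking the first minus the rest: starting from the r=5 cylinder (78.04 mm²), the 25×29 cube at (2.5, 0.5) partially overlaps it — only the 6.36 mm² overlap (of its 725.00 mm²) is removed, clipping the outline — area = 71.68 mm²; (whole slice rotated 75° about Z — lengths, areas and connectivity unchanged). At z = 7.04: the cylinder: section is a regular 32-gon, circumradius r=5 (area = (32/2)·5.000²·sin(360°/32) = 78.04 mm²); the 25×29 cube at (2.5, 0.5) contributes its full rectangle (area 725.00 mm²); Taking the first minus the rest: starting from the r=5 cylinder (78.04 mm²), the 25×29 cube at (2.5, 0.5) partially overlaps it — only the 6.36 mm² overlap (of its 725.00 mm²) is removed, clipping the outline — area = 71.68 mm²; (rotated 75° about Z; rotation is an isometry so areas/perimeters/island counts are preserved). Checking containment: the cross-section at z = 7.04 is a subset of the cross-section at z = 3.52.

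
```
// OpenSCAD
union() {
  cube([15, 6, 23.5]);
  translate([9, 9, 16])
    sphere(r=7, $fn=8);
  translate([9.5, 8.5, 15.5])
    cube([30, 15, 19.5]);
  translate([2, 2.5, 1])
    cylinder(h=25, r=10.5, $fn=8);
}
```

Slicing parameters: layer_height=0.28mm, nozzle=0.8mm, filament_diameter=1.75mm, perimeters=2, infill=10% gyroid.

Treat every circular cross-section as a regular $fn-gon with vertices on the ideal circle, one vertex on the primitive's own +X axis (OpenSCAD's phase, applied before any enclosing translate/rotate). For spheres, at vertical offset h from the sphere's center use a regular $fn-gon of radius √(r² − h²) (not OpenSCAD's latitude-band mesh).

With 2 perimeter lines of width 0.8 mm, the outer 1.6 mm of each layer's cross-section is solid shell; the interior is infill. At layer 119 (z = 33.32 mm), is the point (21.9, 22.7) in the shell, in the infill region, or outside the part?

At z = 33.32 mm: the cube does not reach this height (z outside [0, 23.5]); the sphere at (9, 9) is not intersected at this z (|z−center|=17.320 > r=7); the 30×15 cube at (9.5, 8.5) contributes its full rectangle; the cylinder at (2, 2.5) is not intersected at this z (z outside [1, 26]); Merging all regions: only the 30×15 cube at (9.5, 8.5) is present, so the union is just that shape — 1 connected region. Overall, the cross-section is a single solid region. The nearest boundary edge runs (39.50, 23.50)→(9.50, 23.50); distance from the point to it = 0.80 mm. The point is inside the cross-section, 0.80 mm from the nearest boundary — within the 1.6 mm shell band (2 × 0.8).

shell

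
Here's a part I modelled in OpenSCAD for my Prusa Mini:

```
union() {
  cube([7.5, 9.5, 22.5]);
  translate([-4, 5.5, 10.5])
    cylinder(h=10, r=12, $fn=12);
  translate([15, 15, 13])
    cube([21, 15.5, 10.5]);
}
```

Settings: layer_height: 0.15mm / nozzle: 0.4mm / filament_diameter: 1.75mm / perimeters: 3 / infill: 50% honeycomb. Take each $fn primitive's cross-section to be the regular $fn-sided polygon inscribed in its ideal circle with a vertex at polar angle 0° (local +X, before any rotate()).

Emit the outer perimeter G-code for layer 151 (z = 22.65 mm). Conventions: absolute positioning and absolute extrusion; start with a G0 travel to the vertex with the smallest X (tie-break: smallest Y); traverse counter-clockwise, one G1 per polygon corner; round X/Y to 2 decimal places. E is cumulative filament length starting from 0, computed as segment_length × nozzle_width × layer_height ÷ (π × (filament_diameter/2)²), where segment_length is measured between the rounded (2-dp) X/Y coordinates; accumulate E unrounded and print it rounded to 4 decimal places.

G0 X15.00 Y15.00 Z22.65
G1 X36.00 Y15.00 E0.5238
G1 X36.00 Y30.50 E0.9105
G1 X15.00 Y30.50 E1.4343
G1 X15.00 Y15.00 E1.8210

At z = 22.65 mm: the cube is absent (z outside [0, 22.5]); the cylinder at (-4, 5.5) does not reach this height (z outside [10.5, 20.5]); the 21×15.5 cube at (15, 15) contributes its full rectangle; Combining (union): only the 21×15.5 cube at (15, 15) is present, so the union is just that shape — 1 connected region. The outline is a single polygon with 4 vertices. Extrusion per mm of travel: 0.4 × 0.15 / (π × 0.875²) = 0.024945. Accumulating E over each segment gives final E = 1.8210.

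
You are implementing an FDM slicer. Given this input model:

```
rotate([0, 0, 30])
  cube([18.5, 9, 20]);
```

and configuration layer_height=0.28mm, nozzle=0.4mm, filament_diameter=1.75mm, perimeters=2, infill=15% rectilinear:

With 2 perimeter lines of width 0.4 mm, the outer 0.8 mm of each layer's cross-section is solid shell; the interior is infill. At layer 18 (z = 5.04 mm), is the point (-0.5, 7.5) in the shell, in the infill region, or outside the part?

infill

At z = 5.04 mm: the cube is present — its section is the full 18.5×9 rectangle; (rotated 30° about Z; rotation is an isometry so areas/perimeters/island counts are preserved). Overall, the cross-section is a single solid region. Undo the 30° rotation: the query point maps to (3.317, 6.745) in the un-rotated model frame. The nearest boundary edge runs (18.50, 9.00)→(0.00, 9.00); distance from the point to it = 2.25 mm. The point is inside the cross-section and 2.25 mm from the nearest boundary — more than the 0.8 mm shell width (2 × 0.4), so it's in the infill interior.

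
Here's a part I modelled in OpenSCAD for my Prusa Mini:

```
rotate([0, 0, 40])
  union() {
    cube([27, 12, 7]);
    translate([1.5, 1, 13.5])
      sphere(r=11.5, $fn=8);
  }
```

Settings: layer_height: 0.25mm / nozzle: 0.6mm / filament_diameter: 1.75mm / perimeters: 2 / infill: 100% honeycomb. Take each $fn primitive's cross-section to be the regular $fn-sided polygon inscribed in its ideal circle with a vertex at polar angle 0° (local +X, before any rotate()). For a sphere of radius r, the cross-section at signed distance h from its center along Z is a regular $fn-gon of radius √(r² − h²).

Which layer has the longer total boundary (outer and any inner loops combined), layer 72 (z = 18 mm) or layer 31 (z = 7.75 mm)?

Layer 72 (z = 18): the cube is not intersected at this z (z outside [0, 7]); the r=11.5 sphere at (1.5, 1) slices to a regular 8-gon of circumradius 10.583 (√(r²−h²) with h=4.5 from center) (perimeter = 2·8·10.583·sin(180°/8) = 64.80 mm); Combining (union): only the r=11.5 sphere at (1.5, 1) is present, so the union is just that shape — boundary = 64.80 mm; (rotated 40° about Z; rotation is an isometry so areas/perimeters/island counts are preserved). So its perimeter = 64.80 mm. Layer 31 (z = 7.75): the cube does not reach this height (z outside [0, 7]); the r=11.5 sphere at (1.5, 1) slices to a regular 8-gon of circumradius 9.959 (√(r²−h²) with h=5.75 from center) (perimeter = 2·8·9.959·sin(180°/8) = 60.98 mm); Combining (union): only the r=11.5 sphere at (1.5, 1) is present, so the union is just that shape — boundary = 60.98 mm; (rotated 40° about Z; rotation is an isometry so areas/perimeters/island counts are preserved). So its perimeter = 60.98 mm. Layer 72 is larger (64.80 vs 60.98 mm).

layer 72 (z = 18 mm)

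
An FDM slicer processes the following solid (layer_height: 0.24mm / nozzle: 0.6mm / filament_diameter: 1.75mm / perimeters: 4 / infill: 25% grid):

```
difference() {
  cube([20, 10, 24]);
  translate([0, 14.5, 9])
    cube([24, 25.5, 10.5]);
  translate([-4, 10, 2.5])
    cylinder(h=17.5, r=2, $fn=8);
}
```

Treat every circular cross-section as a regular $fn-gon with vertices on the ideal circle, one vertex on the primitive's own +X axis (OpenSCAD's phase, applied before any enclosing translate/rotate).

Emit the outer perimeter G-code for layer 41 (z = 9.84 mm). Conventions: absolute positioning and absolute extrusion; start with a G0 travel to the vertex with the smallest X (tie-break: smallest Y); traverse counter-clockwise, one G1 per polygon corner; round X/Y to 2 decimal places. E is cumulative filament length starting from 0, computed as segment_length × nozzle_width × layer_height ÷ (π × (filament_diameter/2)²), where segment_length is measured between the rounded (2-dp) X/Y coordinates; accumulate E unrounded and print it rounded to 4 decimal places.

At z = 9.84 mm: the 20×10 cube contributes its full rectangle; the cube at (0, 14.5) is present — its section is the full 24×25.5 rectangle; the r=2 cylinder at (-4, 10) gives a regular 8-gon of circumradius 2 (constant along its height); After the difference (first − rest): starting from the 20×10 cube, the 24×25.5 cube at (0, 14.5) misses the remaining region (no effect); the r=2 cylinder at (-4, 10) misses the remaining region (no effect) — 1 connected region. The outline is a single polygon with 4 vertices. Extrusion per mm of travel: 0.6 × 0.24 / (π × 0.875²) = 0.059868. Accumulating E over each segment gives final E = 3.5921.

G0 X0.00 Y0.00 Z9.84
G1 X20.00 Y0.00 E1.1974
G1 X20.00 Y10.00 E1.7960
G1 X0.00 Y10.00 E2.9934
G1 X0.00 Y0.00 E3.5921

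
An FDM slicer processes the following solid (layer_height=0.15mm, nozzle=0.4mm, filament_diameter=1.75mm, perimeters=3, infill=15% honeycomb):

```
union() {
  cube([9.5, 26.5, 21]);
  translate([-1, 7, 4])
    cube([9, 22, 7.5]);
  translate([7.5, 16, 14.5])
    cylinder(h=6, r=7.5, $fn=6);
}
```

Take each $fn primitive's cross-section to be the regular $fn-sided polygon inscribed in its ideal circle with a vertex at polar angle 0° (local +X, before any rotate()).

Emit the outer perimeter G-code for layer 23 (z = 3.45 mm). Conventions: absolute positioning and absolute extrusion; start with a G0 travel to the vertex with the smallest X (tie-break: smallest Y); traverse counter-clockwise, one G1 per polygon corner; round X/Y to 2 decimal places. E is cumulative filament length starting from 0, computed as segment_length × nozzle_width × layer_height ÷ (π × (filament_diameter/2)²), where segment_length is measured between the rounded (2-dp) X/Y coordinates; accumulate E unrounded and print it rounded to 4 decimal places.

At z = 3.45 mm: the 9.5×26.5 cube contributes its full rectangle; the cube at (-1, 7) is not intersected at this z (z outside [4, 11.5]); the cylinder at (7.5, 16) does not reach this height (z outside [14.5, 20.5]); Combining (union): only the 9.5×26.5 cube is present, so the union is just that shape — 1 connected region. The outline is a single polygon with 4 vertices. Extrusion per mm of travel: 0.4 × 0.15 / (π × 0.875²) = 0.024945. Accumulating E over each segment gives final E = 1.7960.

G0 X0.00 Y0.00 Z3.45
G1 X9.50 Y0.00 E0.2370
G1 X9.50 Y26.50 E0.8980
G1 X0.00 Y26.50 E1.1350
G1 X0.00 Y0.00 E1.7960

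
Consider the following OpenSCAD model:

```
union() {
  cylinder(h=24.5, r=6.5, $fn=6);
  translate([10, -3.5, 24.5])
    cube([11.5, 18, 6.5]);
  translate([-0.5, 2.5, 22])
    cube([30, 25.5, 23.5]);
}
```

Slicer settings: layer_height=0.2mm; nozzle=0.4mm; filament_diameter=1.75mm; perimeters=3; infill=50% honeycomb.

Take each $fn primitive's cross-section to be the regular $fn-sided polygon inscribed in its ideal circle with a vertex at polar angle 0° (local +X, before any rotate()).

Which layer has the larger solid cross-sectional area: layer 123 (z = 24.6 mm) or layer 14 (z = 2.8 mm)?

Layer 123 (z = 24.6): the cylinder is absent (z outside [0, 24.5]); the 11.5×18 cube at (10, -3.5) contributes its full rectangle (area 207.00 mm²); the cube at (-0.5, 2.5) is present — its section is the full 30×25.5 rectangle (area 765.00 mm²); Merging all regions: the regions partially overlap — summed areas 972.00 mm² minus the doubly-counted overlap 138.00 mm² gives 834.00 mm² — area = 834.00 mm². So its area = 834.00 mm². Layer 14 (z = 2.8): the r=6.5 cylinder gives a regular 6-gon of circumradius 6.5 (constant along its height) (area = (6/2)·6.500²·sin(360°/6) = 109.77 mm²); the cube at (10, -3.5) is absent (z outside [24.5, 31]); the cube at (-0.5, 2.5) is absent (z outside [22, 45.5]); Merging all regions: only the r=6.5 cylinder is present, so the union is just that shape — area = 109.77 mm². So its area = 109.77 mm². Layer 123 is larger (834.00 vs 109.77 mm²).

layer 123 (z = 24.6 mm)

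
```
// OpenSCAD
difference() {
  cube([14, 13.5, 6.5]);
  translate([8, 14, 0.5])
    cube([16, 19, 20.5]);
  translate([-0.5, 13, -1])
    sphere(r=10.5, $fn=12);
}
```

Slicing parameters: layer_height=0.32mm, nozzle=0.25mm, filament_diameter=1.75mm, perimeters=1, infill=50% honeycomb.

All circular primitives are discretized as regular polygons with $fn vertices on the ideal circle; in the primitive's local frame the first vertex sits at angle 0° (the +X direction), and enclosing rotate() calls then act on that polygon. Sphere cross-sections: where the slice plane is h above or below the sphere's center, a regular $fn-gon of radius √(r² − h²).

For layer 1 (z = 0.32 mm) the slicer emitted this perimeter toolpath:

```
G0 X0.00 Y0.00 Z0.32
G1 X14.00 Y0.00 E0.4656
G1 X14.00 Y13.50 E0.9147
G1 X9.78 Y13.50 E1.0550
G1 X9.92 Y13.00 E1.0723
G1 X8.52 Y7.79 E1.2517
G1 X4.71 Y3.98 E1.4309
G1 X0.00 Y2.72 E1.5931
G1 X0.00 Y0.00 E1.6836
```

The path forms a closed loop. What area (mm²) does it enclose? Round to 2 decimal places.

107.87 mm²

Apply the shoelace formula to the sequence of (X, Y) vertices; enclosed area = 107.87 mm².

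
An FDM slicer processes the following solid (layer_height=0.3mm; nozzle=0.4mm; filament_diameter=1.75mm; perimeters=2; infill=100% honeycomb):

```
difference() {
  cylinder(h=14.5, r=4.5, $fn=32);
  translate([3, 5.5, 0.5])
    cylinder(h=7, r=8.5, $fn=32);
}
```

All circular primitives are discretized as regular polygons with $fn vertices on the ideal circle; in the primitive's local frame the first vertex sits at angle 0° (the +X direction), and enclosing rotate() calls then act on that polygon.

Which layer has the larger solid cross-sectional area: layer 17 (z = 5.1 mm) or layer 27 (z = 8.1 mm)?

layer 27 (z = 8.1 mm)

Layer 17 (z = 5.1): the r=4.5 cylinder contributes a regular 32-gon of circumradius 4.5 (area = (32/2)·4.500²·sin(360°/32) = 63.21 mm²); the r=8.5 cylinder at (3, 5.5) contributes a regular 32-gon of circumradius 8.5 (area = (32/2)·8.500²·sin(360°/32) = 225.52 mm²); After the difference (first − rest): starting from the r=4.5 cylinder (63.21 mm²), the r=8.5 cylinder at (3, 5.5) partially overlaps it — only the 47.63 mm² overlap (of its 225.52 mm²) is removed, clipping the outline — area = 15.58 mm². So its area = 15.58 mm². Layer 27 (z = 8.1): the r=4.5 cylinder contributes a regular 32-gon of circumradius 4.5 (area = (32/2)·4.500²·sin(360°/32) = 63.21 mm²); the cylinder at (3, 5.5) is absent (z outside [0.5, 7.5]); Subtracting the remaining from the first: none of the subtracted shapes is present at this height, so the r=4.5 cylinder is unchanged — area = 63.21 mm². So its area = 63.21 mm². Layer 27 is larger (63.21 vs 15.58 mm²).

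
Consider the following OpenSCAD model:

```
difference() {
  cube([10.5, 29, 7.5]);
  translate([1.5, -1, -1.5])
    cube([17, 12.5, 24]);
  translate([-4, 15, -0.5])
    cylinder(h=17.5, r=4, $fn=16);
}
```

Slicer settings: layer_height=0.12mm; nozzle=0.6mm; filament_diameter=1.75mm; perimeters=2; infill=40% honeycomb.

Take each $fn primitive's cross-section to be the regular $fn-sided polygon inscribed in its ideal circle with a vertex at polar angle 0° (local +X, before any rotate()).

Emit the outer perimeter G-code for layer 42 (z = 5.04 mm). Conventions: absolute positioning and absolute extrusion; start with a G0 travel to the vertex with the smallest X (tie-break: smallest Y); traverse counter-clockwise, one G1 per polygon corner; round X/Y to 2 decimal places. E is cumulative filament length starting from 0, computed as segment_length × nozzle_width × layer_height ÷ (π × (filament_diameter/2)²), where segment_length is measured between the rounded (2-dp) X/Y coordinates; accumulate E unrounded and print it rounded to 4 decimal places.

G0 X0.00 Y0.00 Z5.04
G1 X1.50 Y0.00 E0.0449
G1 X1.50 Y11.50 E0.3891
G1 X10.50 Y11.50 E0.6586
G1 X10.50 Y29.00 E1.1824
G1 X0.00 Y29.00 E1.4967
G1 X0.00 Y0.00 E2.3648

At z = 5.04 mm: the cube (footprint 10.5×29) is included at this height; the cube at (1.5, -1) is present — its section is the full 17×12.5 rectangle; the cylinder at (-4, 15): section is a regular 16-gon, circumradius r=4; Subtracting the remaining from the first: starting from the 10.5×29 cube, the 17×12.5 cube at (1.5, -1) partially overlaps it — only the 103.50 mm² overlap (of its 212.50 mm²) is removed, clipping the outline; the r=4 cylinder at (-4, 15) misses the remaining region (no effect) — 1 connected region. The outline is a single polygon with 6 vertices. Extrusion per mm of travel: 0.6 × 0.12 / (π × 0.875²) = 0.029934. Accumulating E over each segment gives final E = 2.3648.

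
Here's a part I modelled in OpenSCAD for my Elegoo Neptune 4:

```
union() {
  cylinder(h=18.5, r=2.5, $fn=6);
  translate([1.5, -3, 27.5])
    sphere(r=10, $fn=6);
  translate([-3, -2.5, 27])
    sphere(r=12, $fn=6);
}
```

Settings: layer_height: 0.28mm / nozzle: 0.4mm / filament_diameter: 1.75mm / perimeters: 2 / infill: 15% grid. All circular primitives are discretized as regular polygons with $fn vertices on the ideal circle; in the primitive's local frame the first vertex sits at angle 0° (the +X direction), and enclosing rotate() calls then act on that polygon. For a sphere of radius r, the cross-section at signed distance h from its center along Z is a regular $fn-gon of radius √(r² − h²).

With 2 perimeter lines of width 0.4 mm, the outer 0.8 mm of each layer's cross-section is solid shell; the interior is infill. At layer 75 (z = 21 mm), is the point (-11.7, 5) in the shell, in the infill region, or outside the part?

outside

At z = 21 mm: the cylinder does not reach this height (z outside [0, 18.5]); the sphere at (1.5, -3): section is a regular 6-gon, circumradius = √(r²−h²) = √(10²−6.5²) = 7.599; the r=12 sphere at (-3, -2.5) contributes a regular 6-gon of circumradius √(12²−6²) = 10.392; Merging all regions: the regions partially overlap (shared area 127.43 mm²), so overlapping operands fuse into one piece — 1 connected region. Overall, the cross-section is a single solid region. The nearest boundary edge runs (-13.39, -2.50)→(-8.20, 6.50); distance from the point to it = 2.28 mm. The point is not inside any of the regions above, so it lies outside the cross-section (2.28 mm from the nearest boundary).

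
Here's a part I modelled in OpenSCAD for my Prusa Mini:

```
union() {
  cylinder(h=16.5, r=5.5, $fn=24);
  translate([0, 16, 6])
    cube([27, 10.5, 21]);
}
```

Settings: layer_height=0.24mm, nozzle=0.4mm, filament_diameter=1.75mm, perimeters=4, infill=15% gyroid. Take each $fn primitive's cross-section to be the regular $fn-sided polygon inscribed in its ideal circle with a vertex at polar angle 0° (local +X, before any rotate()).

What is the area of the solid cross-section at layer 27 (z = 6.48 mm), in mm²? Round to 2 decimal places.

At z = 6.48 mm: the r=5.5 cylinder gives a regular 24-gon of circumradius 5.5 (constant along its height) (area = (24/2)·5.500²·sin(360°/24) = 93.95 mm²); the 27×10.5 cube at (0, 16) contributes its full rectangle (area 283.50 mm²); Taking the union: the 2 present regions are separate (no shared area or edge), so areas and boundary lengths simply add and each stays a separate island — area = 377.45 mm². Overall, the cross-section has 2 separate islands. Net area = 377.45 mm².

377.45 mm²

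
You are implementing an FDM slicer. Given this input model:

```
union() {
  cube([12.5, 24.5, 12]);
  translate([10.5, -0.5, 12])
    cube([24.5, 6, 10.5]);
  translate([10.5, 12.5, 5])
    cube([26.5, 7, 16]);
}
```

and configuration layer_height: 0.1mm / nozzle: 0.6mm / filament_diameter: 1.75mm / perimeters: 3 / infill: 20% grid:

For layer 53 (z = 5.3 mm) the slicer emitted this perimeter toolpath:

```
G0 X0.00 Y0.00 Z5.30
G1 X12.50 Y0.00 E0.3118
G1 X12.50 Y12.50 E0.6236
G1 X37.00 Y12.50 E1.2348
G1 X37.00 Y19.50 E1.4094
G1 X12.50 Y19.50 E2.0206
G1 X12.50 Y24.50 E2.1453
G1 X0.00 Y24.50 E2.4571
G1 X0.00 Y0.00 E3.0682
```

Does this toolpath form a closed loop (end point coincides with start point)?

yes

Start point (G0): (0.00, 0.00). End point (last G1): the path returns to the start — closed.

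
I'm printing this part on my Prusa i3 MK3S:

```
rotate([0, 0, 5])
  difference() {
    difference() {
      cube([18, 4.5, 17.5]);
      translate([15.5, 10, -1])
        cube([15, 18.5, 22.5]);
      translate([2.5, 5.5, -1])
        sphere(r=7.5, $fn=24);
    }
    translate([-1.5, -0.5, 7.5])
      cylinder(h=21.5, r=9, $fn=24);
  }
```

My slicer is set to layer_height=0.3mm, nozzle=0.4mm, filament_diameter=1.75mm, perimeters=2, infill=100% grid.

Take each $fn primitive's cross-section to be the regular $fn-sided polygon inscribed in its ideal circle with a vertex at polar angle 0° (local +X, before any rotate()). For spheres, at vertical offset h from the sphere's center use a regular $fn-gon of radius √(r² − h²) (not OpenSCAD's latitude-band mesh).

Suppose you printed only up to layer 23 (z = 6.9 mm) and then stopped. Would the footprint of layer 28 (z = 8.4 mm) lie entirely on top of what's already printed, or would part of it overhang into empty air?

Compare the two slices. At z = 6.9: the cube is present — its section is the full 18×4.5 rectangle (area 81.00 mm²); the cube at (15.5, 10) is present — its section is the full 15×18.5 rectangle (area 277.50 mm²); the sphere at (2.5, 5.5) does not reach this height (|z−center|=7.900 > r=7.5); Subtracting the remaining from the first: starting from the 18×4.5 cube (81.00 mm²), the 15×18.5 cube at (15.5, 10) misses the remaining region (no effect) — area = 81.00 mm²; the cylinder at (-1.5, -0.5) does not reach this height (z outside [7.5, 29]); Taking the first minus the rest: none of the subtracted shapes is present at this height, so that combined region is unchanged — area = 81.00 mm²; (rotated 5° about Z; rotation is an isometry so areas/perimeters/island counts are preserved). At z = 8.4: the cube (footprint 18×4.5) is included at this height (area 81.00 mm²); the 15×18.5 cube at (15.5, 10) contributes its full rectangle (area 277.50 mm²); the sphere at (2.5, 5.5) does not reach this height (|z−center|=9.400 > r=7.5); After the difference (first − rest): starting from the 18×4.5 cube (81.00 mm²), the 15×18.5 cube at (15.5, 10) misses the remaining region (no effect) — area = 81.00 mm²; the r=9 cylinder at (-1.5, -0.5) contributes a regular 24-gon of circumradius 9 (area = (24/2)·9.000²·sin(360°/24) = 251.57 mm²); Subtracting the remaining from the first: starting from the result so far (81.00 mm²), the r=9 cylinder at (-1.5, -0.5) partially overlaps it — only the 31.07 mm² overlap (of its 251.57 mm²) is removed, clipping the outline — area = 49.93 mm²; (whole slice rotated 5° about Z — lengths, areas and connectivity unchanged). Checking containment: the cross-section at z = 8.4 is a subset of the cross-section at z = 6.9.

entirely on top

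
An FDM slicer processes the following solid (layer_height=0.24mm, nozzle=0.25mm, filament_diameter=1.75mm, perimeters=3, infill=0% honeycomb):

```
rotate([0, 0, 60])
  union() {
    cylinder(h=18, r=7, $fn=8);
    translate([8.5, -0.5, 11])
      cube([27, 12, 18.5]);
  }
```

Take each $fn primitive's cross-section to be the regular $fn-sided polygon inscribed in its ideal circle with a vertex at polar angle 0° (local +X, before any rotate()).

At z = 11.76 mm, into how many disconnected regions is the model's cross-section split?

2

At z = 11.76 mm: the r=7 cylinder gives a regular 8-gon of circumradius 7 (constant along its height); the 27×12 cube at (8.5, -0.5) contributes its full rectangle; Combining (union): the 2 present regions are separate (no shared area or edge), so areas and boundary lengths simply add and each stays a separate island — 2 connected regions; (rotated 60° about Z; rotation is an isometry so areas/perimeters/island counts are preserved). The result has 2 disconnected regions.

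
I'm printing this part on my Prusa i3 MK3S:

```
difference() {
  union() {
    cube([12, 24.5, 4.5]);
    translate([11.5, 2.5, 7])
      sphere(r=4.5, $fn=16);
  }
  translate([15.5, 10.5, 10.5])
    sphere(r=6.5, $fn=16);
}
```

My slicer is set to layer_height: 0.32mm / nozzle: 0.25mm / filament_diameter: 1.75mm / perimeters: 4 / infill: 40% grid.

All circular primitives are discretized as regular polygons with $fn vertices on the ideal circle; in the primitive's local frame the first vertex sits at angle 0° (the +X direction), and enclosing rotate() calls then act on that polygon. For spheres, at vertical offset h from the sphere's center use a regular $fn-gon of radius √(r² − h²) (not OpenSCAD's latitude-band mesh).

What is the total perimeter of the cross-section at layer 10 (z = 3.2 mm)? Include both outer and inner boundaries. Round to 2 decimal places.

At z = 3.2 mm: the cube is present — its section is the full 12×24.5 rectangle (perimeter 73.00 mm); the r=4.5 sphere at (11.5, 2.5) contributes a regular 16-gon of circumradius √(4.5²−3.8²) = 2.410 (perimeter = 2·16·2.410·sin(180°/16) = 15.05 mm); Merging all regions: the regions partially overlap (shared area 11.25 mm²), so the edge portions inside another operand are dropped and the merged outline is re-measured after clipping — boundary = 74.88 mm; the sphere at (15.5, 10.5) is absent (|z−center|=7.300 > r=6.5); Taking the first minus the rest: none of the subtracted shapes is present at this height, so the result so far is unchanged — boundary = 74.88 mm. Overall, the cross-section is a single solid region. Total boundary length (outer) = 74.88 mm.

74.88 mm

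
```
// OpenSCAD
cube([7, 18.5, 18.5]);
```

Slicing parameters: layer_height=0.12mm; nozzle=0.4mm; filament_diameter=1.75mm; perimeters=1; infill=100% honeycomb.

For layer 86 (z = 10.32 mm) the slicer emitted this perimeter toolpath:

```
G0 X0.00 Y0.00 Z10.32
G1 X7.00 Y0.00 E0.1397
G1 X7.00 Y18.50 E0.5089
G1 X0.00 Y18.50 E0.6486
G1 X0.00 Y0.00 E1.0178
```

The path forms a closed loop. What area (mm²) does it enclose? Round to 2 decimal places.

129.50 mm²

Apply the shoelace formula to the sequence of (X, Y) vertices; enclosed area = 129.50 mm².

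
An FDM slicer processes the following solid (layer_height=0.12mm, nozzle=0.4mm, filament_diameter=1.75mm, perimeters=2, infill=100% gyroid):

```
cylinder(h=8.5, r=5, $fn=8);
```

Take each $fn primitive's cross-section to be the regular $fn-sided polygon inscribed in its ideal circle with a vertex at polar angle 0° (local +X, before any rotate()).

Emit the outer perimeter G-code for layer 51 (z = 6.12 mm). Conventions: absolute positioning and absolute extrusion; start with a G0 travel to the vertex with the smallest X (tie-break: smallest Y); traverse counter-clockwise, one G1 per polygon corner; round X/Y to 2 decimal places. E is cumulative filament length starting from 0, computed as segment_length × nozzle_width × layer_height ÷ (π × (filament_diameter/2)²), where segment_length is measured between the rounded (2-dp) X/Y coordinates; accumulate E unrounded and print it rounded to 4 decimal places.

At z = 6.12 mm: the cylinder: section is a regular 8-gon, circumradius r=5. The outline is a single polygon with 8 vertices. Extrusion per mm of travel: 0.4 × 0.12 / (π × 0.875²) = 0.019956. Accumulating E over each segment gives final E = 0.6113.

G0 X-5.00 Y0.00 Z6.12
G1 X-3.54 Y-3.54 E0.0764
G1 X0.00 Y-5.00 E0.1528
G1 X3.54 Y-3.54 E0.2293
G1 X5.00 Y0.00 E0.3057
G1 X3.54 Y3.54 E0.3821
G1 X0.00 Y5.00 E0.4585
G1 X-3.54 Y3.54 E0.5349
G1 X-5.00 Y0.00 E0.6113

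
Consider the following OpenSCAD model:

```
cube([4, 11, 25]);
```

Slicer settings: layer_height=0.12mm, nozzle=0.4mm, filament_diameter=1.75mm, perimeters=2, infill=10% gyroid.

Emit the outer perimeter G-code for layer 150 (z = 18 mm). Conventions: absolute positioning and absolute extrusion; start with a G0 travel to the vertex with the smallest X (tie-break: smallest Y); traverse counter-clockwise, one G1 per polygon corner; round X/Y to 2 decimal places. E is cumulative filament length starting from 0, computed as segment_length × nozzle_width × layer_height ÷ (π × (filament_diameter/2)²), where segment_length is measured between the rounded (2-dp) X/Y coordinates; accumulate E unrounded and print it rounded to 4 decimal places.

G0 X0.00 Y0.00 Z18.00
G1 X4.00 Y0.00 E0.0798
G1 X4.00 Y11.00 E0.2993
G1 X0.00 Y11.00 E0.3792
G1 X0.00 Y0.00 E0.5987

At z = 18 mm: the cube is present — its section is the full 4×11 rectangle. The outline is a single polygon with 4 vertices. Extrusion per mm of travel: 0.4 × 0.12 / (π × 0.875²) = 0.019956. Accumulating E over each segment gives final E = 0.5987.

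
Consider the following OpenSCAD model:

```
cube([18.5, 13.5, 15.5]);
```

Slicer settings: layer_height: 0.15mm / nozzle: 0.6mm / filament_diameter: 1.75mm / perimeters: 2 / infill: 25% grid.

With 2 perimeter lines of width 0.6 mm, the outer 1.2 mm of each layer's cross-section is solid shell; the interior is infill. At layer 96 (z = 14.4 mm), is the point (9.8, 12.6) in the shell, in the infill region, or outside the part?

shell

At z = 14.4 mm: the cube is present — its section is the full 18.5×13.5 rectangle. Overall, the cross-section is a single solid region. The nearest boundary edge runs (18.50, 13.50)→(0.00, 13.50); distance from the point to it = 0.90 mm. The point is inside the cross-section, 0.90 mm from the nearest boundary — within the 1.2 mm shell band (2 × 0.6).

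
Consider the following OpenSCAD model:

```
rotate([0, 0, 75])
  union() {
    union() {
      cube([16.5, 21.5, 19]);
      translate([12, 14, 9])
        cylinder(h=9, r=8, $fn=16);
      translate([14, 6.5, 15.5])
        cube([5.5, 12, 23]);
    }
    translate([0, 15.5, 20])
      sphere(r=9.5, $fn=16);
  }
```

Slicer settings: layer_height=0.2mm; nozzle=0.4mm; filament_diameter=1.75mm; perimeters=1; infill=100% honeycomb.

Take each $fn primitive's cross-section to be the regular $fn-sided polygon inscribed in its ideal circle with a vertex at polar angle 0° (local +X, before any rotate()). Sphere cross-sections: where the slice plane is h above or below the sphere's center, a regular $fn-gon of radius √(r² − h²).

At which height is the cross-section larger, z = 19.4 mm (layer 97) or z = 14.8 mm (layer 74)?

layer 74 (z = 14.8 mm)

Layer 97 (z = 19.4): the cube is absent (z outside [0, 19]); the cylinder at (12, 14) does not reach this height (z outside [9, 18]); the 5.5×12 cube at (14, 6.5) contributes its full rectangle (area 66.00 mm²); Merging all regions: only the 5.5×12 cube at (14, 6.5) is present, so the union is just that shape — area = 66.00 mm²; the r=9.5 sphere at (0, 15.5) slices to a regular 16-gon of circumradius 9.481 (√(r²−h²) with h=0.6 from center) (area = (16/2)·9.481²·sin(360°/16) = 275.20 mm²); Taking the union: the 2 present regions are separate (no shared area or edge), so areas and boundary lengths simply add and each stays a separate island — area = 341.20 mm²; (whole slice rotated 75° about Z — lengths, areas and connectivity unchanged). So its area = 341.20 mm². Layer 74 (z = 14.8): the cube (footprint 16.5×21.5) is included at this height (area 354.75 mm²); the r=8 cylinder at (12, 14) contributes a regular 16-gon of circumradius 8 (area = (16/2)·8.000²·sin(360°/16) = 195.93 mm²); the cube at (14, 6.5) is not intersected at this z (z outside [15.5, 38.5]); Combining (union): the regions partially overlap — summed areas 550.68 mm² minus the doubly-counted overlap 163.71 mm² gives 386.97 mm² — area = 386.97 mm²; the r=9.5 sphere at (0, 15.5) slices to a regular 16-gon of circumradius 7.950 (√(r²−h²) with h=5.2 from center) (area = (16/2)·7.950²·sin(360°/16) = 193.52 mm²); Merging all regions: the regions partially overlap — summed areas 580.49 mm² minus the doubly-counted overlap 90.39 mm² gives 490.10 mm² — area = 490.10 mm²; (rotated 75° about Z; rotation is an isometry so areas/perimeters/island counts are preserved). So its area = 490.10 mm². Layer 74 is larger (490.10 vs 341.20 mm²).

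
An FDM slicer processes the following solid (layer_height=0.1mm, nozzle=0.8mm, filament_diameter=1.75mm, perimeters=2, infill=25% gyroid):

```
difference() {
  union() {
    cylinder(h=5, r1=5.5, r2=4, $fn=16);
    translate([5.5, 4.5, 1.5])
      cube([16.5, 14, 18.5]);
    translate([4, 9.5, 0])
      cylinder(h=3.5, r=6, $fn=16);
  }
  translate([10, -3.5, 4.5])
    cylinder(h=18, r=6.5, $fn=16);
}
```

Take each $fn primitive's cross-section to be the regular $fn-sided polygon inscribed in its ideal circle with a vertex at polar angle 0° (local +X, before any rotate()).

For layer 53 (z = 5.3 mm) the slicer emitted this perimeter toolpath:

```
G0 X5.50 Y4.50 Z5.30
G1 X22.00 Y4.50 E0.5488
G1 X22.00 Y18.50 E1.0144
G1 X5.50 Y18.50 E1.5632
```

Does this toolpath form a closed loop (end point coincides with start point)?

Start point (G0): (5.50, 4.50). End point (last G1): the path does not return to the start — open.

no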